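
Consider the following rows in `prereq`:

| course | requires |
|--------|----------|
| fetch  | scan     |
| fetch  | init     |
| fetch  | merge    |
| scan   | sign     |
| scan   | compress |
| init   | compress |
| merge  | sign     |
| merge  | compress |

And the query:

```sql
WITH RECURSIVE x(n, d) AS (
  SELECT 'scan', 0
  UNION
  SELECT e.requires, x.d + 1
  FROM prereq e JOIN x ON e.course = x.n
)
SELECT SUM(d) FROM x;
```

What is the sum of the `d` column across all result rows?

Base: (scan, d=0).
Iteration 1: edges from {scan} -> (compress, d=1), (sign, d=1).
Iteration 2: no outgoing edges from {compress,sign}; recursion stops.
SUM(d) = 0 + 1 + 1 = 2.

2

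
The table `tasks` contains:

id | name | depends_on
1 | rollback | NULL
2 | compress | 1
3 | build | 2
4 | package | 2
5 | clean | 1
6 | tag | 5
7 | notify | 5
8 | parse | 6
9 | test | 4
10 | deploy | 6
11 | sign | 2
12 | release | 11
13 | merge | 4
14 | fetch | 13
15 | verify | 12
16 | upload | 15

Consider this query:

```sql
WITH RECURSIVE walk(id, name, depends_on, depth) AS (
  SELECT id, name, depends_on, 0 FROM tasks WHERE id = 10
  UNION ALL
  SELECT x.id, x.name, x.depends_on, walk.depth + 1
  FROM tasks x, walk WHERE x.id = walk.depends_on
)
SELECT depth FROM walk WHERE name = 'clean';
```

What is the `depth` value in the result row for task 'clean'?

Base: id=10 (deploy), depends_on=6, depth 0.
Iteration 1: join on id=6 -> tag (id 6, depends_on=5, depth 1).
Iteration 2: join on id=5 -> clean (id 5, depends_on=1, depth 2).
Iteration 3: join on id=1 -> rollback (id 1, depends_on=NULL, depth 3).
Iteration 4: depends_on is NULL; no match; recursion stops.

2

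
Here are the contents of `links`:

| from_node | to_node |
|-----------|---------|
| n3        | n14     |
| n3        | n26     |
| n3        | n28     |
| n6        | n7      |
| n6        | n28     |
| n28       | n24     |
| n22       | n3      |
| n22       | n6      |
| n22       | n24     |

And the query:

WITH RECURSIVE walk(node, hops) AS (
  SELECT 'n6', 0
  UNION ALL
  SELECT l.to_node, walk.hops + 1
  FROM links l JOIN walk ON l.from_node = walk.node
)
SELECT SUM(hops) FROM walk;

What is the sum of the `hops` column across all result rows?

4

Base: (n6, hops=0).
Iteration 1: edges from {n6} -> (n28, hops=1), (n7, hops=1).
Iteration 2: edges from {n28,n7} -> (n24, hops=2).
Iteration 3: no outgoing edges from {n24}; recursion stops.
SUM(hops) = 0 + 1 + 1 + 2 = 4.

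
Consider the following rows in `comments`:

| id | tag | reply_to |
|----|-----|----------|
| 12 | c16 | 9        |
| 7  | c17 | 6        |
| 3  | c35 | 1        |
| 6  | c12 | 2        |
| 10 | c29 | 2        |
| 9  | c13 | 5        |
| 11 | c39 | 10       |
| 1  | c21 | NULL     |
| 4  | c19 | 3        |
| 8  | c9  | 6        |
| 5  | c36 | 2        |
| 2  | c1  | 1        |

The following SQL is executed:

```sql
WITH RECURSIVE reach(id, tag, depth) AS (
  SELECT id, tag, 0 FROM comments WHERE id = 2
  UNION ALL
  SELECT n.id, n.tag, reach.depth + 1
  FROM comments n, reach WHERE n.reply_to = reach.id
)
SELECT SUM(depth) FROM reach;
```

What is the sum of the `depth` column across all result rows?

14

Base: id=2 (c1) at depth 0.
Iteration 1: rows with reply_to in {2} -> c36 (id 5, depth 1), c12 (id 6, depth 1), c29 (id 10, depth 1).
Iteration 2: rows with reply_to in {5,6,10} -> c17 (id 7, depth 2), c9 (id 8, depth 2), c13 (id 9, depth 2), c39 (id 11, depth 2).
Iteration 3: rows with reply_to in {7,8,9,11} -> c16 (id 12, depth 3).
Iteration 4: no rows with reply_to in {12}; recursion stops.
SUM(depth) = 0 + 1 + 1 + 1 + 2 + 2 + 2 + 2 + 3 = 14.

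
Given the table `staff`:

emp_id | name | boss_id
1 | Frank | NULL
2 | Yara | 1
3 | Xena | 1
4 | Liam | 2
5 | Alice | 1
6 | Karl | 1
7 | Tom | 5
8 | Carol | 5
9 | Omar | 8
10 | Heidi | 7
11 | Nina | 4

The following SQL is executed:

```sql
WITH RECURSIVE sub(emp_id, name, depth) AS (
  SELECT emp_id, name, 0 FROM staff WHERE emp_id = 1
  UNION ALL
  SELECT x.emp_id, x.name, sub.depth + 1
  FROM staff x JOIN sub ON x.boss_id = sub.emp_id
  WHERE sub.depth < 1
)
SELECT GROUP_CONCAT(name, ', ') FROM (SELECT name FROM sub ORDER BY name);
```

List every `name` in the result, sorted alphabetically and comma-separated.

Base: emp_id=1 (Frank) at depth 0.
Iteration 1: rows with boss_id in {1} -> Yara (id 2, depth 1), Xena (id 3, depth 1), Alice (id 5, depth 1), Karl (id 6, depth 1).
Iteration 2: depth < 1 fails for all current rows; recursion stops.

Alice, Frank, Karl, Xena, Yara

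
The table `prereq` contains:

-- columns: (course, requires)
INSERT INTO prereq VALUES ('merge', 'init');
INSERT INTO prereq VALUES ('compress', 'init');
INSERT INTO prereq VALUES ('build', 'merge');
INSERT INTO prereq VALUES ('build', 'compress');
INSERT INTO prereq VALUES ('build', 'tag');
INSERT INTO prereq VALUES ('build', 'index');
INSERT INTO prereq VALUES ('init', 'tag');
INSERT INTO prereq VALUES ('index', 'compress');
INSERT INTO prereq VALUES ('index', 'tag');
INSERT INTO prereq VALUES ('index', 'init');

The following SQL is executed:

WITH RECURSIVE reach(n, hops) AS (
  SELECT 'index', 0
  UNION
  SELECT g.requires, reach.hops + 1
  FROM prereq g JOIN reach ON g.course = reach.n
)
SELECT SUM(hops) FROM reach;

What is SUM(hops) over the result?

10

Base: (index, hops=0).
Iteration 1: edges from {index} -> (compress, hops=1), (init, hops=1), (tag, hops=1).
Iteration 2: edges from {compress,init,tag} -> (init, hops=2), (tag, hops=2).
Iteration 3: edges from {init,tag} -> (tag, hops=3).
Iteration 4: no outgoing edges from {tag}; recursion stops.
SUM(hops) = 0 + 1 + 1 + 1 + 2 + 2 + 3 = 10.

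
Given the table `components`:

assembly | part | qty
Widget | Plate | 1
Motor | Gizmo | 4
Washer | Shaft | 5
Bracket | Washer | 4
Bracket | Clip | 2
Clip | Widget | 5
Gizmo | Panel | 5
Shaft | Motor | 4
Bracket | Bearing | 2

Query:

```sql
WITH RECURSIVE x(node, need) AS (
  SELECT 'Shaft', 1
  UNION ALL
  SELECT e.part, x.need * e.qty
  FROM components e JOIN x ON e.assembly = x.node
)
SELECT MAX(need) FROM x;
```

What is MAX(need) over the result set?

80

Base: (Shaft, need=1).
Iteration 1: components of {Shaft} -> Motor = 1*4 = 4.
Iteration 2: components of {Motor} -> Gizmo = 4*4 = 16.
Iteration 3: components of {Gizmo} -> Panel = 16*5 = 80.
Iteration 4: no further components; recursion stops.
need values: 1, 4, 16, 80; the maximum is 80.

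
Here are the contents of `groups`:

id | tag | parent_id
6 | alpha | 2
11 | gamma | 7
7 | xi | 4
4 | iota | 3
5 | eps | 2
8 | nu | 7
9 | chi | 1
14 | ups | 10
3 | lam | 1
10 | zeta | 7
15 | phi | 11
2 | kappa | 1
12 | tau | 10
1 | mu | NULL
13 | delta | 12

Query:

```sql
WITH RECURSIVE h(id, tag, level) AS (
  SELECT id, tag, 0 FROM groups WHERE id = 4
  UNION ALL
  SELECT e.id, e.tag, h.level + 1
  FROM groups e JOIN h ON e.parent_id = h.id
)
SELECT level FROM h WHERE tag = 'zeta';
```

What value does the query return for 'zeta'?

2

Base: id=4 (iota) at level 0.
Iteration 1: rows with parent_id in {4} -> xi (id 7, level 1).
Iteration 2: rows with parent_id in {7} -> nu (id 8, level 2), zeta (id 10, level 2), gamma (id 11, level 2).
Iteration 3: rows with parent_id in {8,10,11} -> tau (id 12, level 3), ups (id 14, level 3), phi (id 15, level 3).
Iteration 4: rows with parent_id in {12,14,15} -> delta (id 13, level 4).
Iteration 5: no rows with parent_id in {13}; recursion stops.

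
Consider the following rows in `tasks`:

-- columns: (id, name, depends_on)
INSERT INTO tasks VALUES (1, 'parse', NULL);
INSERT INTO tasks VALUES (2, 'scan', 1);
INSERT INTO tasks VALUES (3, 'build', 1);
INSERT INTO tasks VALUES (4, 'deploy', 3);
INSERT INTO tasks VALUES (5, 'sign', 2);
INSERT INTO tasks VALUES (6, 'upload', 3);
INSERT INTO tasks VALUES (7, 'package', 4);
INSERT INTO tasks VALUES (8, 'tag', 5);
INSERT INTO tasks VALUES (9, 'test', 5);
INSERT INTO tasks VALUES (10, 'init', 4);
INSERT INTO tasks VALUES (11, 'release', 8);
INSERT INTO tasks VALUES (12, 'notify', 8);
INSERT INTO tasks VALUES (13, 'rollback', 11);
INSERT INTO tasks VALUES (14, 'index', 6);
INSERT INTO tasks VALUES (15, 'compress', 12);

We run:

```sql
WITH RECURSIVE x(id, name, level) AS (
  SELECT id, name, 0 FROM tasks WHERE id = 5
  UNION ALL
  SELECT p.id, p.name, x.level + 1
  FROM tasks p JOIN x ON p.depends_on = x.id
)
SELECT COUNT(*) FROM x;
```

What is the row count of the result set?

Base: id=5 (sign) at level 0.
Iteration 1: rows with depends_on in {5} -> tag (id 8, level 1), test (id 9, level 1).
Iteration 2: rows with depends_on in {8,9} -> release (id 11, level 2), notify (id 12, level 2).
Iteration 3: rows with depends_on in {11,12} -> rollback (id 13, level 3), compress (id 15, level 3).
Iteration 4: no rows with depends_on in {13,15}; recursion stops.
Total rows emitted: 7.

7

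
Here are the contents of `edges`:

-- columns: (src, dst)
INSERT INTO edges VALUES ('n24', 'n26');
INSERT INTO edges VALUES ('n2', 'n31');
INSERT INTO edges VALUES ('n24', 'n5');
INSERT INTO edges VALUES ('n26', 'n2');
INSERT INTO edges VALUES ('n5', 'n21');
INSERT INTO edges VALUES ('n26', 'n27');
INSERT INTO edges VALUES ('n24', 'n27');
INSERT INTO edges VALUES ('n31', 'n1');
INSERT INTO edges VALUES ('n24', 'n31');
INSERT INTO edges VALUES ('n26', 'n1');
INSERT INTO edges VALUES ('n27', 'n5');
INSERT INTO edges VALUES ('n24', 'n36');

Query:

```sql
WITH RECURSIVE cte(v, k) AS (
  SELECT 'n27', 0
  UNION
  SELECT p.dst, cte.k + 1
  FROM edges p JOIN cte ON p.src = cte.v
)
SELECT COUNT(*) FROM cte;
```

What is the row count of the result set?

Base: (n27, k=0).
Iteration 1: edges from {n27} -> (n5, k=1).
Iteration 2: edges from {n5} -> (n21, k=2).
Iteration 3: no outgoing edges from {n21}; recursion stops.
Total rows emitted: 3.

3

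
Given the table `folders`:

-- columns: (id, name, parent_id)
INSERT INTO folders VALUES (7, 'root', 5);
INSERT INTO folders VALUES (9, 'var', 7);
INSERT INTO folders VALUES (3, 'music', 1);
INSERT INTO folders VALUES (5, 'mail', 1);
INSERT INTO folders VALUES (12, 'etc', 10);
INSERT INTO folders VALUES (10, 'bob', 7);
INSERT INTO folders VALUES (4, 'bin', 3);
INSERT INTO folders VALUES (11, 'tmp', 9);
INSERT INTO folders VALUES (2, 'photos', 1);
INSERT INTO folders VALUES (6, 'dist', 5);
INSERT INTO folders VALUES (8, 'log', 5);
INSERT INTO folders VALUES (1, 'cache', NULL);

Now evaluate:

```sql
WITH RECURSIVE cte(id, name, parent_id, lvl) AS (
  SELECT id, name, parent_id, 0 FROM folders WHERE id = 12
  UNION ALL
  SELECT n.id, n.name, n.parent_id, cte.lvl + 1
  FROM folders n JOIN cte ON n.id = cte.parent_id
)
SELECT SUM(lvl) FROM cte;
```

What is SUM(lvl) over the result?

10

Base: id=12 (etc), parent_id=10, lvl 0.
Iteration 1: join on id=10 -> bob (id 10, parent_id=7, lvl 1).
Iteration 2: join on id=7 -> root (id 7, parent_id=5, lvl 2).
Iteration 3: join on id=5 -> mail (id 5, parent_id=1, lvl 3).
Iteration 4: join on id=1 -> cache (id 1, parent_id=NULL, lvl 4).
Iteration 5: parent_id is NULL; no match; recursion stops.
SUM(lvl) = 0 + 1 + 2 + 3 + 4 = 10.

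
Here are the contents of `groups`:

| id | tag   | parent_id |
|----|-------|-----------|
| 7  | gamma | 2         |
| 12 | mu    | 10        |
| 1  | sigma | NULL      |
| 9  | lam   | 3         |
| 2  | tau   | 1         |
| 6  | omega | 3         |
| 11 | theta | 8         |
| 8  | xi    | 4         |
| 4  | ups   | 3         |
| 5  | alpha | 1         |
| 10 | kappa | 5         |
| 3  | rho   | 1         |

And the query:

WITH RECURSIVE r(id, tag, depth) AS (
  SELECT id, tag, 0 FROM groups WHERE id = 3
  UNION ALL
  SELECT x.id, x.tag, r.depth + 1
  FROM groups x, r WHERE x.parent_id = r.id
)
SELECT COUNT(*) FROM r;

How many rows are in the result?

6

Base: id=3 (rho) at depth 0.
Iteration 1: rows with parent_id in {3} -> ups (id 4, depth 1), omega (id 6, depth 1), lam (id 9, depth 1).
Iteration 2: rows with parent_id in {4,6,9} -> xi (id 8, depth 2).
Iteration 3: rows with parent_id in {8} -> theta (id 11, depth 3).
Iteration 4: no rows with parent_id in {11}; recursion stops.
Total rows emitted: 6.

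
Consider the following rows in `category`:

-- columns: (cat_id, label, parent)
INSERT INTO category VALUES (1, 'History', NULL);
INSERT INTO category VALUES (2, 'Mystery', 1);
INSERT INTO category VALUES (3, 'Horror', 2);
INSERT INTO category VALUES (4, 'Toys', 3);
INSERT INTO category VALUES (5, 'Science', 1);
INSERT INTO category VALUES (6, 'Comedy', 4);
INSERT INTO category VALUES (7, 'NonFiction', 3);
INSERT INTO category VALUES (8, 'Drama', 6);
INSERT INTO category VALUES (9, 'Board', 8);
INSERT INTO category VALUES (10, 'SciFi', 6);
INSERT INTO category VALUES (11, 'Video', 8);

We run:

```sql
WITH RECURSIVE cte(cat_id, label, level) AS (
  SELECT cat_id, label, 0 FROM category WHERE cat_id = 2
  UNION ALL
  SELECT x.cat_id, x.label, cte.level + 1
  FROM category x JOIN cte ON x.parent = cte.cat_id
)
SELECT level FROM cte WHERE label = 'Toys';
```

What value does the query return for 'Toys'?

Base: cat_id=2 (Mystery) at level 0.
Iteration 1: rows with parent in {2} -> Horror (id 3, level 1).
Iteration 2: rows with parent in {3} -> Toys (id 4, level 2), NonFiction (id 7, level 2).
Iteration 3: rows with parent in {4,7} -> Comedy (id 6, level 3).
Iteration 4: rows with parent in {6} -> Drama (id 8, level 4), SciFi (id 10, level 4).
Iteration 5: rows with parent in {8,10} -> Board (id 9, level 5), Video (id 11, level 5).
Iteration 6: no rows with parent in {9,11}; recursion stops.

2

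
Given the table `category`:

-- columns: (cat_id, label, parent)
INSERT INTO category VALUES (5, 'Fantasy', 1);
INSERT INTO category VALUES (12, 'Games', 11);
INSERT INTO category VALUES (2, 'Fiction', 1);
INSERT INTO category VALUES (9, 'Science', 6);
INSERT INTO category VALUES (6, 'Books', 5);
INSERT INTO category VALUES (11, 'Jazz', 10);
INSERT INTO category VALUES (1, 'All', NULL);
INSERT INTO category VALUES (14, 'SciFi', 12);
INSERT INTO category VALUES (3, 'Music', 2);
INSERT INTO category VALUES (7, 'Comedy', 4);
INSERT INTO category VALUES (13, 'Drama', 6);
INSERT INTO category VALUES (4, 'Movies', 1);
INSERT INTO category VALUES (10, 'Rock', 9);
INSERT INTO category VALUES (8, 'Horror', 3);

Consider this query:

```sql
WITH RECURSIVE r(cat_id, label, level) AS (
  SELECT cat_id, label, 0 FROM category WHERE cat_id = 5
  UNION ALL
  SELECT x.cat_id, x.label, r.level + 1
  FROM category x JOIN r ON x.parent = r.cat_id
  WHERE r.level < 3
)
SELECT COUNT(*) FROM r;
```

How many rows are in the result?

5

Base: cat_id=5 (Fantasy) at level 0.
Iteration 1: rows with parent in {5} -> Books (id 6, level 1).
Iteration 2: rows with parent in {6} -> Science (id 9, level 2), Drama (id 13, level 2).
Iteration 3: rows with parent in {9,13} -> Rock (id 10, level 3).
Iteration 4: level < 3 fails for all current rows; recursion stops.
Total rows emitted: 5.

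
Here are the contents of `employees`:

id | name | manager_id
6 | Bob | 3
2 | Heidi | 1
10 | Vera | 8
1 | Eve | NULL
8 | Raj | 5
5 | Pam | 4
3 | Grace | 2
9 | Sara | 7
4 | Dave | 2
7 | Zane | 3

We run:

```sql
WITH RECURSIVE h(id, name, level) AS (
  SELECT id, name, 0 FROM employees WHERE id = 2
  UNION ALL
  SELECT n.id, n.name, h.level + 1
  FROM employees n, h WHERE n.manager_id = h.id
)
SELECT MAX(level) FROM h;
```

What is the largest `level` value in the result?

4

Base: id=2 (Heidi) at level 0.
Iteration 1: rows with manager_id in {2} -> Grace (id 3, level 1), Dave (id 4, level 1).
Iteration 2: rows with manager_id in {3,4} -> Pam (id 5, level 2), Bob (id 6, level 2), Zane (id 7, level 2).
Iteration 3: rows with manager_id in {5,6,7} -> Raj (id 8, level 3), Sara (id 9, level 3).
Iteration 4: rows with manager_id in {8,9} -> Vera (id 10, level 4).
Iteration 5: no rows with manager_id in {10}; recursion stops.
level values: 0, 1, 1, 2, 2, 2, 3, 3, 4; the maximum is 4.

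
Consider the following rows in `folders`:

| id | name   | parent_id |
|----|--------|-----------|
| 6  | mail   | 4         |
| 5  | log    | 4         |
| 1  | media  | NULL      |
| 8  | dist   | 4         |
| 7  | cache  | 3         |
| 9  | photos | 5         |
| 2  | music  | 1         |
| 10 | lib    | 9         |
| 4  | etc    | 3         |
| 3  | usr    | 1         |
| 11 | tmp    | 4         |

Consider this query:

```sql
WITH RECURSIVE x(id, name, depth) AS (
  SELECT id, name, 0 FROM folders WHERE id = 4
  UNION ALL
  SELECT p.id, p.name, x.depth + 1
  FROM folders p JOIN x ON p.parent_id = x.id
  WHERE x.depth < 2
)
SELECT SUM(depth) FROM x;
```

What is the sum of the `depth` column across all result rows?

Base: id=4 (etc) at depth 0.
Iteration 1: rows with parent_id in {4} -> log (id 5, depth 1), mail (id 6, depth 1), dist (id 8, depth 1), tmp (id 11, depth 1).
Iteration 2: rows with parent_id in {5,6,8,11} -> photos (id 9, depth 2).
Iteration 3: depth < 2 fails for all current rows; recursion stops.
SUM(depth) = 0 + 1 + 1 + 1 + 1 + 2 = 6.

6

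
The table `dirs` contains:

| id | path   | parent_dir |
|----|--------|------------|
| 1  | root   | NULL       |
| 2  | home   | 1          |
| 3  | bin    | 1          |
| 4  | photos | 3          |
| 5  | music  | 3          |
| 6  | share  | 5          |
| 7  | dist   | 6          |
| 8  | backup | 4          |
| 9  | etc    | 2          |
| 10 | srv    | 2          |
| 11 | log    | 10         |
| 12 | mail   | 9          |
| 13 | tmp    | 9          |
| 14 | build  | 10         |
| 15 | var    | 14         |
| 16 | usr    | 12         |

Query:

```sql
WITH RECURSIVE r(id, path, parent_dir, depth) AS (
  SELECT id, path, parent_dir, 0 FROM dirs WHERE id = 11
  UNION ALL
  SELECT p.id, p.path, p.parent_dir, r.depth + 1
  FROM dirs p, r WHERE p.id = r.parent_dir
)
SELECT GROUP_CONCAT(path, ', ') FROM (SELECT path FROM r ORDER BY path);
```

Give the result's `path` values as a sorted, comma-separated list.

home, log, root, srv

Base: id=11 (log), parent_dir=10, depth 0.
Iteration 1: join on id=10 -> srv (id 10, parent_dir=2, depth 1).
Iteration 2: join on id=2 -> home (id 2, parent_dir=1, depth 2).
Iteration 3: join on id=1 -> root (id 1, parent_dir=NULL, depth 3).
Iteration 4: parent_dir is NULL; no match; recursion stops.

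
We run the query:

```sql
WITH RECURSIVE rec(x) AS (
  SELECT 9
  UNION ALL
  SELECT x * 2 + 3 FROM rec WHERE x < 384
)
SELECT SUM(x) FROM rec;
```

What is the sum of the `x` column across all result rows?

1503

Base: x=9.
Iteration 1: 9 < 384 holds -> x = 9 * 2 + 3 = 21.
Iteration 2: 21 < 384 holds -> x = 21 * 2 + 3 = 45.
Iteration 3: 45 < 384 holds -> x = 45 * 2 + 3 = 93.
Iteration 4: 93 < 384 holds -> x = 93 * 2 + 3 = 189.
Iteration 5: 189 < 384 holds -> x = 189 * 2 + 3 = 381.
Iteration 6: 381 < 384 holds -> x = 381 * 2 + 3 = 765.
Iteration 7: 765 < 384 fails; recursion stops.
SUM(x) = 9 + 21 + 45 + 93 + 189 + 381 + 765 = 1503.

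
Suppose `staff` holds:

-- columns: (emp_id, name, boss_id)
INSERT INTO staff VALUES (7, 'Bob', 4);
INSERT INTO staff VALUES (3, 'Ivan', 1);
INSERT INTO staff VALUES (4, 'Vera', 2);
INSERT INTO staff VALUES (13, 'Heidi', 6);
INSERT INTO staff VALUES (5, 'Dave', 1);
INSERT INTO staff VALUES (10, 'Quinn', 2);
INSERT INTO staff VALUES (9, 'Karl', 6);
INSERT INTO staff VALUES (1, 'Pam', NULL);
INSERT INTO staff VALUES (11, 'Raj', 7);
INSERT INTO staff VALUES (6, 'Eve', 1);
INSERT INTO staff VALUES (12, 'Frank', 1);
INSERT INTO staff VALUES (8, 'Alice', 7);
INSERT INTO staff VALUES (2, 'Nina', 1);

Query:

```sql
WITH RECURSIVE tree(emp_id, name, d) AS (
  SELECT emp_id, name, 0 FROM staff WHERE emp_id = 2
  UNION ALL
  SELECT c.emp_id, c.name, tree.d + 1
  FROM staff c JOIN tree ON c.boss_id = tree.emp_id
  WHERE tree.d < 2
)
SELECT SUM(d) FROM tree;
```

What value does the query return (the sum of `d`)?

Base: emp_id=2 (Nina) at d 0.
Iteration 1: rows with boss_id in {2} -> Vera (id 4, d 1), Quinn (id 10, d 1).
Iteration 2: rows with boss_id in {4,10} -> Bob (id 7, d 2).
Iteration 3: d < 2 fails for all current rows; recursion stops.
SUM(d) = 0 + 1 + 1 + 2 = 4.

4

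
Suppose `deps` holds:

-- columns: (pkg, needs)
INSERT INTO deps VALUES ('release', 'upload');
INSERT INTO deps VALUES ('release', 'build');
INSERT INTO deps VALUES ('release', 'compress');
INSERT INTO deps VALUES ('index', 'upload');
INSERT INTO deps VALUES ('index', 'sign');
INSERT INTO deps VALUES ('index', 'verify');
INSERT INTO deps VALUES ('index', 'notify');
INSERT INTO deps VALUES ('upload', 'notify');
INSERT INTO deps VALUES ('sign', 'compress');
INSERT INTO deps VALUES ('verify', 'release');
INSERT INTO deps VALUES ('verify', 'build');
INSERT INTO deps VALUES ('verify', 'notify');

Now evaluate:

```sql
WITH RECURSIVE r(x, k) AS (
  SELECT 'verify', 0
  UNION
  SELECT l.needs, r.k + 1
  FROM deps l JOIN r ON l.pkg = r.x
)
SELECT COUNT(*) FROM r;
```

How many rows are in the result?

Base: (verify, k=0).
Iteration 1: edges from {verify} -> (build, k=1), (notify, k=1), (release, k=1).
Iteration 2: edges from {build,notify,release} -> (build, k=2), (compress, k=2), (upload, k=2).
Iteration 3: edges from {build,compress,upload} -> (notify, k=3).
Iteration 4: no outgoing edges from {notify}; recursion stops.
Total rows emitted: 8.

8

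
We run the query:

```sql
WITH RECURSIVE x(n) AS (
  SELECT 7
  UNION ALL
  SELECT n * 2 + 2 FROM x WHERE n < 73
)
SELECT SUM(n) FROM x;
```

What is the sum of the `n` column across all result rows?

Base: n=7.
Iteration 1: 7 < 73 holds -> n = 7 * 2 + 2 = 16.
Iteration 2: 16 < 73 holds -> n = 16 * 2 + 2 = 34.
Iteration 3: 34 < 73 holds -> n = 34 * 2 + 2 = 70.
Iteration 4: 70 < 73 holds -> n = 70 * 2 + 2 = 142.
Iteration 5: 142 < 73 fails; recursion stops.
SUM(n) = 7 + 16 + 34 + 70 + 142 = 269.

269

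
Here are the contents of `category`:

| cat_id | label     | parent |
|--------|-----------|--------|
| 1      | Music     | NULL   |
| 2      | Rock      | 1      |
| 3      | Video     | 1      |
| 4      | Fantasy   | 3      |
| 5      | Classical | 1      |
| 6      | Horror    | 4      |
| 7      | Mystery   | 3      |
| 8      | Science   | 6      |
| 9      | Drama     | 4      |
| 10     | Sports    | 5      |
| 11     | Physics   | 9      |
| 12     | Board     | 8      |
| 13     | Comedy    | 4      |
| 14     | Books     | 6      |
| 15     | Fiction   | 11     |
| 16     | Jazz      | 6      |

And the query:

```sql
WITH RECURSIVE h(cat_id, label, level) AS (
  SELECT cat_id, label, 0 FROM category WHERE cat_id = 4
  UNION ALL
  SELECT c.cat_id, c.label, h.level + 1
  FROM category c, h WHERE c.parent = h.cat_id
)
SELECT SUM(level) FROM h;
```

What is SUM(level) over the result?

17

Base: cat_id=4 (Fantasy) at level 0.
Iteration 1: rows with parent in {4} -> Horror (id 6, level 1), Drama (id 9, level 1), Comedy (id 13, level 1).
Iteration 2: rows with parent in {6,9,13} -> Science (id 8, level 2), Physics (id 11, level 2), Books (id 14, level 2), Jazz (id 16, level 2).
Iteration 3: rows with parent in {8,11,14,16} -> Board (id 12, level 3), Fiction (id 15, level 3).
Iteration 4: no rows with parent in {12,15}; recursion stops.
SUM(level) = 0 + 1 + 1 + 1 + 2 + 2 + 2 + 2 + 3 + 3 = 17.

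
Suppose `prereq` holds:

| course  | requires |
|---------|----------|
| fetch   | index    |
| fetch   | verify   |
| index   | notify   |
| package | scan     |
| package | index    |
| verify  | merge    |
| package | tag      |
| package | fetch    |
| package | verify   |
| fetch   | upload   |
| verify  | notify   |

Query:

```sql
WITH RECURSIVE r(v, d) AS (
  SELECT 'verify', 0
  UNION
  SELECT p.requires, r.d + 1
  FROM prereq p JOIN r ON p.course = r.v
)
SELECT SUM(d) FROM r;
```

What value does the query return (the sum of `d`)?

2

Base: (verify, d=0).
Iteration 1: edges from {verify} -> (merge, d=1), (notify, d=1).
Iteration 2: no outgoing edges from {merge,notify}; recursion stops.
SUM(d) = 0 + 1 + 1 = 2.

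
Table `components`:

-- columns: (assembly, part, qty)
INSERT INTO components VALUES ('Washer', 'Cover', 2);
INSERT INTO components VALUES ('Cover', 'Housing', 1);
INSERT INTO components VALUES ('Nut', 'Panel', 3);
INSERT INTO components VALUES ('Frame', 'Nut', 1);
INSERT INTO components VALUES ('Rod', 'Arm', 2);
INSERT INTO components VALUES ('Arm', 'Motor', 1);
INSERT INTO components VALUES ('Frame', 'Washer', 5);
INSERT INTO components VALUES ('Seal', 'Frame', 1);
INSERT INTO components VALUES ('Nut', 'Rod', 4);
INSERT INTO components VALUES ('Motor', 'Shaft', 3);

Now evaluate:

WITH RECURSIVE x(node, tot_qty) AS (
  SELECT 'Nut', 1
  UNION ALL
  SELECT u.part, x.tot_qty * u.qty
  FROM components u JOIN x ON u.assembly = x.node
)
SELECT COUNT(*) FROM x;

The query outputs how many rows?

Base: (Nut, tot_qty=1).
Iteration 1: components of {Nut} -> Panel = 1*3 = 3, Rod = 1*4 = 4.
Iteration 2: components of {Panel,Rod} -> Arm = 4*2 = 8.
Iteration 3: components of {Arm} -> Motor = 8*1 = 8.
Iteration 4: components of {Motor} -> Shaft = 8*3 = 24.
Iteration 5: no further components; recursion stops.
Total rows emitted: 6.

6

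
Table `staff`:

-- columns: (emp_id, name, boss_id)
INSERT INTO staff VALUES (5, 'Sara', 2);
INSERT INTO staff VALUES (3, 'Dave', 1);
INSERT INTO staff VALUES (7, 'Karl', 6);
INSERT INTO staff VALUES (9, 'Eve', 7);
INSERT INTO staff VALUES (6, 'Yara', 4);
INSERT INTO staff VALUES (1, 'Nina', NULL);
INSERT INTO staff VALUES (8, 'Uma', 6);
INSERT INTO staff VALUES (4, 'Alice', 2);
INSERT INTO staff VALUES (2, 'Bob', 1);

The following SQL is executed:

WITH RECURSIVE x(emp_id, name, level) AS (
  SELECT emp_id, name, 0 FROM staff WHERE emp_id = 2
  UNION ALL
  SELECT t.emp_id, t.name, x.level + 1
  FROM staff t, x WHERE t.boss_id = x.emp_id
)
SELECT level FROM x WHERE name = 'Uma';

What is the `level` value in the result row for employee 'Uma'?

3

Base: emp_id=2 (Bob) at level 0.
Iteration 1: rows with boss_id in {2} -> Alice (id 4, level 1), Sara (id 5, level 1).
Iteration 2: rows with boss_id in {4,5} -> Yara (id 6, level 2).
Iteration 3: rows with boss_id in {6} -> Karl (id 7, level 3), Uma (id 8, level 3).
Iteration 4: rows with boss_id in {7,8} -> Eve (id 9, level 4).
Iteration 5: no rows with boss_id in {9}; recursion stops.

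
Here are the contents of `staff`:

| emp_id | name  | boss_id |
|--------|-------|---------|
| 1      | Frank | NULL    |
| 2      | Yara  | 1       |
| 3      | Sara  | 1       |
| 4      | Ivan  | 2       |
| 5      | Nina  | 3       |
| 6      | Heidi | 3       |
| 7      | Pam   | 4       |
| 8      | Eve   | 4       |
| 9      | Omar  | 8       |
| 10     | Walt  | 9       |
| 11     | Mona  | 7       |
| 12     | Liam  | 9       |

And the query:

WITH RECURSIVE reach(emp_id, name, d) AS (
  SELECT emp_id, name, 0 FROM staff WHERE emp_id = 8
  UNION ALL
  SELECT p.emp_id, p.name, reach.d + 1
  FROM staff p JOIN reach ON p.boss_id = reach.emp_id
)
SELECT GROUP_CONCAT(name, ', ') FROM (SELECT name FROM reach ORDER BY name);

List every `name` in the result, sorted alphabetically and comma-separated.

Base: emp_id=8 (Eve) at d 0.
Iteration 1: rows with boss_id in {8} -> Omar (id 9, d 1).
Iteration 2: rows with boss_id in {9} -> Walt (id 10, d 2), Liam (id 12, d 2).
Iteration 3: no rows with boss_id in {10,12}; recursion stops.

Eve, Liam, Omar, Walt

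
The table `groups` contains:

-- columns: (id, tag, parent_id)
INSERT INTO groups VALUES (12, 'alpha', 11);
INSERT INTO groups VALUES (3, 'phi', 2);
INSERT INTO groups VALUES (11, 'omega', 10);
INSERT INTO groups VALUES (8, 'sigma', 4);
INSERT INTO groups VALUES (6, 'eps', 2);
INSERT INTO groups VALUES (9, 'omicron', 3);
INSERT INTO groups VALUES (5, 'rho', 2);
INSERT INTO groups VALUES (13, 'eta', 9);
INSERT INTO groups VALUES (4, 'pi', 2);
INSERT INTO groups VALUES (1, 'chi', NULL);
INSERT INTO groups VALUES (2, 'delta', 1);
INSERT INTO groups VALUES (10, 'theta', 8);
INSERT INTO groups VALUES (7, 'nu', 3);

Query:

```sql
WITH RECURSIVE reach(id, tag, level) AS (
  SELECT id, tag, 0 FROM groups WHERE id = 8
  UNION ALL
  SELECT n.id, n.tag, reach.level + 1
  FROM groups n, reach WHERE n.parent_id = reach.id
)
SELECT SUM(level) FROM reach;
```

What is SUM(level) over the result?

Base: id=8 (sigma) at level 0.
Iteration 1: rows with parent_id in {8} -> theta (id 10, level 1).
Iteration 2: rows with parent_id in {10} -> omega (id 11, level 2).
Iteration 3: rows with parent_id in {11} -> alpha (id 12, level 3).
Iteration 4: no rows with parent_id in {12}; recursion stops.
SUM(level) = 0 + 1 + 2 + 3 = 6.

6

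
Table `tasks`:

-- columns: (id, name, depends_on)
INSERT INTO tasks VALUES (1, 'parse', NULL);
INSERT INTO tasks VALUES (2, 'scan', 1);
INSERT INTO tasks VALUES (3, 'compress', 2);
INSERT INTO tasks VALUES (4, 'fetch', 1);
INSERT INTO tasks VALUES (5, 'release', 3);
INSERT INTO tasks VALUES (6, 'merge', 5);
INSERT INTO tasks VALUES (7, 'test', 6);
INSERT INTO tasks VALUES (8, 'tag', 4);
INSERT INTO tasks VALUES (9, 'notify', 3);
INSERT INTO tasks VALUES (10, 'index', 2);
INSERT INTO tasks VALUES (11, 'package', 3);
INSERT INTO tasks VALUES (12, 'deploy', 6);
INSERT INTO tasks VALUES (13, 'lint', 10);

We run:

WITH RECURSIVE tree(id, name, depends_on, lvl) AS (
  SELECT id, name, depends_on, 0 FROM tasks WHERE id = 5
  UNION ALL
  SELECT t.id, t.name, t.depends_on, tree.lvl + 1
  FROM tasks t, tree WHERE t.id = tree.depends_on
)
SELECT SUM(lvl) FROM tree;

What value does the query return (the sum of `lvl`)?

Base: id=5 (release), depends_on=3, lvl 0.
Iteration 1: join on id=3 -> compress (id 3, depends_on=2, lvl 1).
Iteration 2: join on id=2 -> scan (id 2, depends_on=1, lvl 2).
Iteration 3: join on id=1 -> parse (id 1, depends_on=NULL, lvl 3).
Iteration 4: depends_on is NULL; no match; recursion stops.
SUM(lvl) = 0 + 1 + 2 + 3 = 6.

6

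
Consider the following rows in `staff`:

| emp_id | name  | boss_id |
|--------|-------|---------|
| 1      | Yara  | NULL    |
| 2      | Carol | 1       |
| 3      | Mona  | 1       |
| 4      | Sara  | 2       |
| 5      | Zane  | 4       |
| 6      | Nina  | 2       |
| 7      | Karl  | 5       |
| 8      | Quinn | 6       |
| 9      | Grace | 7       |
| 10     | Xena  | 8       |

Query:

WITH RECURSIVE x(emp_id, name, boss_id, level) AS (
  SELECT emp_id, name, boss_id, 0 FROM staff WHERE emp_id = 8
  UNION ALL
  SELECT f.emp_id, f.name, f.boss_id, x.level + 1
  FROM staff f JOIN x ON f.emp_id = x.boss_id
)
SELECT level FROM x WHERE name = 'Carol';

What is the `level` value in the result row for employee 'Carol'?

2

Base: emp_id=8 (Quinn), boss_id=6, level 0.
Iteration 1: join on emp_id=6 -> Nina (id 6, boss_id=2, level 1).
Iteration 2: join on emp_id=2 -> Carol (id 2, boss_id=1, level 2).
Iteration 3: join on emp_id=1 -> Yara (id 1, boss_id=NULL, level 3).
Iteration 4: boss_id is NULL; no match; recursion stops.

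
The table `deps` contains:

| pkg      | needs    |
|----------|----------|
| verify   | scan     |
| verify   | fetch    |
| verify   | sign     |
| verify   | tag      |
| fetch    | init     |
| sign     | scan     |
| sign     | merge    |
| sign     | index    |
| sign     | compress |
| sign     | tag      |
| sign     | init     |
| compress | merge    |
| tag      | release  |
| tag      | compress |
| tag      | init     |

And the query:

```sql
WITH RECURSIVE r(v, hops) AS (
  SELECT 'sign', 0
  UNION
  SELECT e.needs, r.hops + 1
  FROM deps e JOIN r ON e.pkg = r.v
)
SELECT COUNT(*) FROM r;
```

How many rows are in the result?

Base: (sign, hops=0).
Iteration 1: edges from {sign} -> (compress, hops=1), (index, hops=1), (init, hops=1), (merge, hops=1), (scan, hops=1), (tag, hops=1).
Iteration 2: edges from {compress,index,init,merge,scan,tag} -> (compress, hops=2), (init, hops=2), (merge, hops=2), (release, hops=2).
Iteration 3: edges from {compress,init,merge,release} -> (merge, hops=3).
Iteration 4: no outgoing edges from {merge}; recursion stops.
Total rows emitted: 12.

12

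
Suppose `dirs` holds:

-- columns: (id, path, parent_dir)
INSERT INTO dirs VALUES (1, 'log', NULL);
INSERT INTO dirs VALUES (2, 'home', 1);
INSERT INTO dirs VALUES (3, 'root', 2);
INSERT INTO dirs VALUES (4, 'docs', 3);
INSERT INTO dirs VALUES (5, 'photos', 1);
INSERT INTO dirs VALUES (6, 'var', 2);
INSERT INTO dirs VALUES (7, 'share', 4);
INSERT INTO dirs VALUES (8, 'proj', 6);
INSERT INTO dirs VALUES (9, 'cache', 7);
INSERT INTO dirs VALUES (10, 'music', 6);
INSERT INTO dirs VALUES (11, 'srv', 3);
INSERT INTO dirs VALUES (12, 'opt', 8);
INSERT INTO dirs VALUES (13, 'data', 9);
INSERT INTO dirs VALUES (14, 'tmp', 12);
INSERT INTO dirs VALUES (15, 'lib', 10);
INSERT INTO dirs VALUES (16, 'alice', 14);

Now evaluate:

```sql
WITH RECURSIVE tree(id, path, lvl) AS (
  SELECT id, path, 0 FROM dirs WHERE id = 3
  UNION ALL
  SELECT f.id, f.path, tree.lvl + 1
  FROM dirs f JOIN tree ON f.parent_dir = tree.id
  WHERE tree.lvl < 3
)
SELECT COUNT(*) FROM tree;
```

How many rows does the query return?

Base: id=3 (root) at lvl 0.
Iteration 1: rows with parent_dir in {3} -> docs (id 4, lvl 1), srv (id 11, lvl 1).
Iteration 2: rows with parent_dir in {4,11} -> share (id 7, lvl 2).
Iteration 3: rows with parent_dir in {7} -> cache (id 9, lvl 3).
Iteration 4: lvl < 3 fails for all current rows; recursion stops.
Total rows emitted: 5.

5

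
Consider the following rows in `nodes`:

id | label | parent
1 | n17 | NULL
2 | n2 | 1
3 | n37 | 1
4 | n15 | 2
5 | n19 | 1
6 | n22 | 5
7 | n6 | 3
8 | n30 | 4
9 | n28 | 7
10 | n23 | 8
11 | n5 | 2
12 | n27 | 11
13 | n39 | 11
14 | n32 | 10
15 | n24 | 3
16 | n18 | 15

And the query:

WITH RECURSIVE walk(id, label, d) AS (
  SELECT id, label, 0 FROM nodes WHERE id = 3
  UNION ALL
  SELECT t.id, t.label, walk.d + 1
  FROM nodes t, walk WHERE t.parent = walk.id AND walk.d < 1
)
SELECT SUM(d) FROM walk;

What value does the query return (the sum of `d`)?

2

Base: id=3 (n37) at d 0.
Iteration 1: rows with parent in {3} -> n6 (id 7, d 1), n24 (id 15, d 1).
Iteration 2: d < 1 fails for all current rows; recursion stops.
SUM(d) = 0 + 1 + 1 = 2.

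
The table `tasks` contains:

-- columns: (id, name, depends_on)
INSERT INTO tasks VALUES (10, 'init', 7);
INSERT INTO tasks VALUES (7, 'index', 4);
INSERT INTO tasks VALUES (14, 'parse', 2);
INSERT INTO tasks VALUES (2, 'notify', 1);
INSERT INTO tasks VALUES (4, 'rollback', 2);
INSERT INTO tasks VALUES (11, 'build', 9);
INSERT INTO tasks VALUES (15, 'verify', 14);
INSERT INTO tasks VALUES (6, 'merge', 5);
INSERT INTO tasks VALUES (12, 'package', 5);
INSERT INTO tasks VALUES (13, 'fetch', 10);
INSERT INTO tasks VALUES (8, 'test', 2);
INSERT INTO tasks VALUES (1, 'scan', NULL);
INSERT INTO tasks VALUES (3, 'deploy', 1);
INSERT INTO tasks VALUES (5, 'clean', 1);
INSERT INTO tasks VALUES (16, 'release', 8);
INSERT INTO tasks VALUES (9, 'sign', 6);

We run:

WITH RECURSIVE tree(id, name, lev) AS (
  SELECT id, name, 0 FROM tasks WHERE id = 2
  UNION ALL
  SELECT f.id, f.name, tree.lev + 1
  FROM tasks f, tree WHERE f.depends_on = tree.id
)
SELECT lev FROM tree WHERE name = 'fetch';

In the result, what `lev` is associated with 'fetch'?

Base: id=2 (notify) at lev 0.
Iteration 1: rows with depends_on in {2} -> rollback (id 4, lev 1), test (id 8, lev 1), parse (id 14, lev 1).
Iteration 2: rows with depends_on in {4,8,14} -> index (id 7, lev 2), verify (id 15, lev 2), release (id 16, lev 2).
Iteration 3: rows with depends_on in {7,15,16} -> init (id 10, lev 3).
Iteration 4: rows with depends_on in {10} -> fetch (id 13, lev 4).
Iteration 5: no rows with depends_on in {13}; recursion stops.

4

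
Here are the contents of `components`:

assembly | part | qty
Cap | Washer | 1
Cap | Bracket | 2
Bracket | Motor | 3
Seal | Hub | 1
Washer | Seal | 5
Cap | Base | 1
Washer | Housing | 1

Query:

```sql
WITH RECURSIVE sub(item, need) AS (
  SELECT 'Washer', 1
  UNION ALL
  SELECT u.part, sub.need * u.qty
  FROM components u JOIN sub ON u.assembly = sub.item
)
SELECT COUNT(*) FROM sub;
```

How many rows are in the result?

Base: (Washer, need=1).
Iteration 1: components of {Washer} -> Housing = 1*1 = 1, Seal = 1*5 = 5.
Iteration 2: components of {Housing,Seal} -> Hub = 5*1 = 5.
Iteration 3: no further components; recursion stops.
Total rows emitted: 4.

4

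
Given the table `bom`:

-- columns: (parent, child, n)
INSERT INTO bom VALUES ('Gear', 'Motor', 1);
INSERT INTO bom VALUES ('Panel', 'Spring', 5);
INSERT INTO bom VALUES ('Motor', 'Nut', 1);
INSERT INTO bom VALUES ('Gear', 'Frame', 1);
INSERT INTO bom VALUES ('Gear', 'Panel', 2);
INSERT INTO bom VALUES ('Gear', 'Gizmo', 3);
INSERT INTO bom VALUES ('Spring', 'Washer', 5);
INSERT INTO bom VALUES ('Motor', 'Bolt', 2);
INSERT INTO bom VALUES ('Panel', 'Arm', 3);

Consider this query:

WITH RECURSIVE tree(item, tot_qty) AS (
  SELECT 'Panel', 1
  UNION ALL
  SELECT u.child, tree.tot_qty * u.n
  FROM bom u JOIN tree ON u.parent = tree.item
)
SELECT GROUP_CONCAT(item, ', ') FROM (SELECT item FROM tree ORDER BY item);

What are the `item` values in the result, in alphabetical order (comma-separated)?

Base: (Panel, tot_qty=1).
Iteration 1: components of {Panel} -> Arm = 1*3 = 3, Spring = 1*5 = 5.
Iteration 2: components of {Arm,Spring} -> Washer = 5*5 = 25.
Iteration 3: no further components; recursion stops.

Arm, Panel, Spring, Washer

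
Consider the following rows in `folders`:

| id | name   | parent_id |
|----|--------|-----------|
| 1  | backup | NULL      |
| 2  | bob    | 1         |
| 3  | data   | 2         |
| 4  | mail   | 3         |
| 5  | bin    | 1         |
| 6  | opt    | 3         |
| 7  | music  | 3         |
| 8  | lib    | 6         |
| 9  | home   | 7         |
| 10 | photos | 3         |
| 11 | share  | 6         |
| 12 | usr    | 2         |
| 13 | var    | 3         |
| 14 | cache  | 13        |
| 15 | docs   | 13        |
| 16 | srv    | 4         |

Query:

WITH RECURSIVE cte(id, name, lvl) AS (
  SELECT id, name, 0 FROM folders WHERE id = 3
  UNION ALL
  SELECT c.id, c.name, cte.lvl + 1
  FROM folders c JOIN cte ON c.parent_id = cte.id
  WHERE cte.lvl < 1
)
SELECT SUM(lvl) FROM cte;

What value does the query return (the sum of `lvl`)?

5

Base: id=3 (data) at lvl 0.
Iteration 1: rows with parent_id in {3} -> mail (id 4, lvl 1), opt (id 6, lvl 1), music (id 7, lvl 1), photos (id 10, lvl 1), var (id 13, lvl 1).
Iteration 2: lvl < 1 fails for all current rows; recursion stops.
SUM(lvl) = 0 + 1 + 1 + 1 + 1 + 1 = 5.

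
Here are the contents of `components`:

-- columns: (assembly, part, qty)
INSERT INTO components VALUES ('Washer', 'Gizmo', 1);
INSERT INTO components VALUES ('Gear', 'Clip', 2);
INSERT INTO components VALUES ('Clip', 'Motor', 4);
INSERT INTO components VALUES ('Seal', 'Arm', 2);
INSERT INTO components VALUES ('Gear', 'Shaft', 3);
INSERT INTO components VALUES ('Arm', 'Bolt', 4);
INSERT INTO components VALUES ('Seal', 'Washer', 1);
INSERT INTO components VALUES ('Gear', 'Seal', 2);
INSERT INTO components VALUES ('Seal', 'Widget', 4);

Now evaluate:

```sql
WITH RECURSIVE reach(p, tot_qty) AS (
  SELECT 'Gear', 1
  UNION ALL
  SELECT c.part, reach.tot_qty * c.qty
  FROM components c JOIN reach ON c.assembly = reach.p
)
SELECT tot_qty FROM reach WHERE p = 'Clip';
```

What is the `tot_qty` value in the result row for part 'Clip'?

2

Base: (Gear, tot_qty=1).
Iteration 1: components of {Gear} -> Clip = 1*2 = 2, Seal = 1*2 = 2, Shaft = 1*3 = 3.
Iteration 2: components of {Clip,Seal,Shaft} -> Arm = 2*2 = 4, Motor = 2*4 = 8, Washer = 2*1 = 2, Widget = 2*4 = 8.
Iteration 3: components of {Arm,Motor,Washer,Widget} -> Bolt = 4*4 = 16, Gizmo = 2*1 = 2.
Iteration 4: no further components; recursion stops.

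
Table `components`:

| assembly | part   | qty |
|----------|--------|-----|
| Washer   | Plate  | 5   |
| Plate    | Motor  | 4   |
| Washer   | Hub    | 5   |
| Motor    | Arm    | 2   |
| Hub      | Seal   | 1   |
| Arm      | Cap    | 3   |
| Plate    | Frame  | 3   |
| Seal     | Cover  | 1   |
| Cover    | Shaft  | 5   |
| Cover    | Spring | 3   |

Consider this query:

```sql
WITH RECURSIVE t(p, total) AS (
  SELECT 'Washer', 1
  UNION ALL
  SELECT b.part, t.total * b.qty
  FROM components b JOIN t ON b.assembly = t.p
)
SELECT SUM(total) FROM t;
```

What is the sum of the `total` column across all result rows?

256

Base: (Washer, total=1).
Iteration 1: components of {Washer} -> Hub = 1*5 = 5, Plate = 1*5 = 5.
Iteration 2: components of {Hub,Plate} -> Frame = 5*3 = 15, Motor = 5*4 = 20, Seal = 5*1 = 5.
Iteration 3: components of {Frame,Motor,Seal} -> Arm = 20*2 = 40, Cover = 5*1 = 5.
Iteration 4: components of {Arm,Cover} -> Cap = 40*3 = 120, Shaft = 5*5 = 25, Spring = 5*3 = 15.
Iteration 5: no further components; recursion stops.
SUM(total) = 1 + 5 + 5 + 20 + 15 + 5 + 40 + 5 + 120 + 25 + 15 = 256.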